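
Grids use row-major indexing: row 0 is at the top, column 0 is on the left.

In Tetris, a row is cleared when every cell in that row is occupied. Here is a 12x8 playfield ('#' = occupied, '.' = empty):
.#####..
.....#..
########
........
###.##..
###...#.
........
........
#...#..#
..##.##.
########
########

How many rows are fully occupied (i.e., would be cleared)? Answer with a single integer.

Check each row:
  row 0: 3 empty cells -> not full
  row 1: 7 empty cells -> not full
  row 2: 0 empty cells -> FULL (clear)
  row 3: 8 empty cells -> not full
  row 4: 3 empty cells -> not full
  row 5: 4 empty cells -> not full
  row 6: 8 empty cells -> not full
  row 7: 8 empty cells -> not full
  row 8: 5 empty cells -> not full
  row 9: 4 empty cells -> not full
  row 10: 0 empty cells -> FULL (clear)
  row 11: 0 empty cells -> FULL (clear)
Total rows cleared: 3

Answer: 3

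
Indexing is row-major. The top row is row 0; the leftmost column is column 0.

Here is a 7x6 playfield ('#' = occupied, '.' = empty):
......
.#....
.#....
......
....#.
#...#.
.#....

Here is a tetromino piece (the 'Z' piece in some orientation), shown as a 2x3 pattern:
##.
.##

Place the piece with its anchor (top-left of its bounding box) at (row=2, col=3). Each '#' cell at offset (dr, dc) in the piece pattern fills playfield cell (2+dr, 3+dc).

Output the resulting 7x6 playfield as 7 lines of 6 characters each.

Answer: ......
.#....
.#.##.
....##
....#.
#...#.
.#....

Derivation:
Fill (2+0,3+0) = (2,3)
Fill (2+0,3+1) = (2,4)
Fill (2+1,3+1) = (3,4)
Fill (2+1,3+2) = (3,5)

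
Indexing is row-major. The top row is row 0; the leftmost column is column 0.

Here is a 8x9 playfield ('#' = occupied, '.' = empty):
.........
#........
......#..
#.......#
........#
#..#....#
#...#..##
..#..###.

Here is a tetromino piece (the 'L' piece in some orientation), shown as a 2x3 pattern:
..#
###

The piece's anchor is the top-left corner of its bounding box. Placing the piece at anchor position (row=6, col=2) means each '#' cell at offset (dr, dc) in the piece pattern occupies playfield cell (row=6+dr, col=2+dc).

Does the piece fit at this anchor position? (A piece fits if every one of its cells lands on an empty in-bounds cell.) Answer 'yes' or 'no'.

Answer: no

Derivation:
Check each piece cell at anchor (6, 2):
  offset (0,2) -> (6,4): occupied ('#') -> FAIL
  offset (1,0) -> (7,2): occupied ('#') -> FAIL
  offset (1,1) -> (7,3): empty -> OK
  offset (1,2) -> (7,4): empty -> OK
All cells valid: no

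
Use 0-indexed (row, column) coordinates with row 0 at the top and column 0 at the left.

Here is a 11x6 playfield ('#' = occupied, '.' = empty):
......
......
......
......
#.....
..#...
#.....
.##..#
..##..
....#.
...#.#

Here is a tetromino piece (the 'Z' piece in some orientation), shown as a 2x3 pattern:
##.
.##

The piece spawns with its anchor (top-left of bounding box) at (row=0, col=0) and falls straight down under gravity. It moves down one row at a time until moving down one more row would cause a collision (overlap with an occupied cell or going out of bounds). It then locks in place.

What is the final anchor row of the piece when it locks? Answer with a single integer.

Spawn at (row=0, col=0). Try each row:
  row 0: fits
  row 1: fits
  row 2: fits
  row 3: fits
  row 4: blocked -> lock at row 3

Answer: 3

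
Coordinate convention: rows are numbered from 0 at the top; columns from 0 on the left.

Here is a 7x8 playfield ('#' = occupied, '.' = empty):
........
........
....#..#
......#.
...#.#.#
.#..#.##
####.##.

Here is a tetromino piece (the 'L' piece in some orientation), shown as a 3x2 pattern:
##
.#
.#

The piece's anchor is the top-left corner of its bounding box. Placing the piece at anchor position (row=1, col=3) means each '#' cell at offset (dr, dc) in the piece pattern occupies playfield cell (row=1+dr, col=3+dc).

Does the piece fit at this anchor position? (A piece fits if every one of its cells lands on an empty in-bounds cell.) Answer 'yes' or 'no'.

Answer: no

Derivation:
Check each piece cell at anchor (1, 3):
  offset (0,0) -> (1,3): empty -> OK
  offset (0,1) -> (1,4): empty -> OK
  offset (1,1) -> (2,4): occupied ('#') -> FAIL
  offset (2,1) -> (3,4): empty -> OK
All cells valid: no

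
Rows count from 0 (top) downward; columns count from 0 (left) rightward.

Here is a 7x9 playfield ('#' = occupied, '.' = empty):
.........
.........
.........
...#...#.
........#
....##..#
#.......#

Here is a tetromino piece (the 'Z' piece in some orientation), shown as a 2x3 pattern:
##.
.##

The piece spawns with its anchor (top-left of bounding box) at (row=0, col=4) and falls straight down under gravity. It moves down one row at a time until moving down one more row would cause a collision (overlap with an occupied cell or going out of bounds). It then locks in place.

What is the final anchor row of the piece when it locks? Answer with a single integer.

Answer: 3

Derivation:
Spawn at (row=0, col=4). Try each row:
  row 0: fits
  row 1: fits
  row 2: fits
  row 3: fits
  row 4: blocked -> lock at row 3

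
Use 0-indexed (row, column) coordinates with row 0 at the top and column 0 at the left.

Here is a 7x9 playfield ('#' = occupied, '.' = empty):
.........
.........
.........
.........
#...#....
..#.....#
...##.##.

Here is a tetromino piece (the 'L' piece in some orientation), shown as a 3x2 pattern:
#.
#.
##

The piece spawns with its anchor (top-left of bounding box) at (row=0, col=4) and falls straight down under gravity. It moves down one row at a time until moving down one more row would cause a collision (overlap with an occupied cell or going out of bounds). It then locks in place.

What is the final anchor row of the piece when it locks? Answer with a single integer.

Answer: 1

Derivation:
Spawn at (row=0, col=4). Try each row:
  row 0: fits
  row 1: fits
  row 2: blocked -> lock at row 1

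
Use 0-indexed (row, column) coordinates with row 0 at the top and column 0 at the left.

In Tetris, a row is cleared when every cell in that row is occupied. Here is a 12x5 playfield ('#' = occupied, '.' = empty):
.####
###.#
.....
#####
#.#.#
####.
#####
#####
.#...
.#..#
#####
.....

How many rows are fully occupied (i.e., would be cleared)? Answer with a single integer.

Check each row:
  row 0: 1 empty cell -> not full
  row 1: 1 empty cell -> not full
  row 2: 5 empty cells -> not full
  row 3: 0 empty cells -> FULL (clear)
  row 4: 2 empty cells -> not full
  row 5: 1 empty cell -> not full
  row 6: 0 empty cells -> FULL (clear)
  row 7: 0 empty cells -> FULL (clear)
  row 8: 4 empty cells -> not full
  row 9: 3 empty cells -> not full
  row 10: 0 empty cells -> FULL (clear)
  row 11: 5 empty cells -> not full
Total rows cleared: 4

Answer: 4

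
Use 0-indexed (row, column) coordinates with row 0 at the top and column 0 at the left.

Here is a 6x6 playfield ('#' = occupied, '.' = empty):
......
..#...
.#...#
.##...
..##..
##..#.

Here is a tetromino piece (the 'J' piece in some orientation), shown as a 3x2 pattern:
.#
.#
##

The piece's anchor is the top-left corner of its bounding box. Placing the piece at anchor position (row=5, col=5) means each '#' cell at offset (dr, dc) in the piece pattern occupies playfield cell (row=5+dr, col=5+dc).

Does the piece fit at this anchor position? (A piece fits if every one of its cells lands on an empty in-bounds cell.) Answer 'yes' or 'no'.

Answer: no

Derivation:
Check each piece cell at anchor (5, 5):
  offset (0,1) -> (5,6): out of bounds -> FAIL
  offset (1,1) -> (6,6): out of bounds -> FAIL
  offset (2,0) -> (7,5): out of bounds -> FAIL
  offset (2,1) -> (7,6): out of bounds -> FAIL
All cells valid: no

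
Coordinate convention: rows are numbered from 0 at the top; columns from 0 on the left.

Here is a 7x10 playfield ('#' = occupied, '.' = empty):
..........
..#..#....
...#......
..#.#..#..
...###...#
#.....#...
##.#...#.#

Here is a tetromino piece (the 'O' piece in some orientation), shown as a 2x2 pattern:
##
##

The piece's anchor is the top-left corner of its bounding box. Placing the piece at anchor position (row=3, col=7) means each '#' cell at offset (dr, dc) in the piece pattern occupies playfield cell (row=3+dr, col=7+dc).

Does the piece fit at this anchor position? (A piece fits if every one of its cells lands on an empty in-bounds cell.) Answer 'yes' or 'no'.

Answer: no

Derivation:
Check each piece cell at anchor (3, 7):
  offset (0,0) -> (3,7): occupied ('#') -> FAIL
  offset (0,1) -> (3,8): empty -> OK
  offset (1,0) -> (4,7): empty -> OK
  offset (1,1) -> (4,8): empty -> OK
All cells valid: no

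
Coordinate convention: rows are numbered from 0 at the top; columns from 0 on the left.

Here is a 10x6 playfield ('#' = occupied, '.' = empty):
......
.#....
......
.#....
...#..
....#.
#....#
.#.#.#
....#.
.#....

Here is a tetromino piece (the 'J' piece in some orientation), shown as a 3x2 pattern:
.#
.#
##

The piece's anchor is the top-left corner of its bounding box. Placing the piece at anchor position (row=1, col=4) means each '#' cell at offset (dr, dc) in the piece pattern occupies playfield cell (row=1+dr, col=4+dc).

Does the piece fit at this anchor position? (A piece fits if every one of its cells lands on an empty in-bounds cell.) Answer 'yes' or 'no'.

Answer: yes

Derivation:
Check each piece cell at anchor (1, 4):
  offset (0,1) -> (1,5): empty -> OK
  offset (1,1) -> (2,5): empty -> OK
  offset (2,0) -> (3,4): empty -> OK
  offset (2,1) -> (3,5): empty -> OK
All cells valid: yes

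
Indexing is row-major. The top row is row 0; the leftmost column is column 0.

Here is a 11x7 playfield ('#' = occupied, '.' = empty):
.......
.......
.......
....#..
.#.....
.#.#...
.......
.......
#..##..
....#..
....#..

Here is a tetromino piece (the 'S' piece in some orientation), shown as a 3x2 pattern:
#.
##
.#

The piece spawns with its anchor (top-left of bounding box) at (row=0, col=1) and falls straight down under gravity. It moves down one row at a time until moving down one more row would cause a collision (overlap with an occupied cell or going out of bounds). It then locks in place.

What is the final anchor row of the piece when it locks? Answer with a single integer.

Answer: 2

Derivation:
Spawn at (row=0, col=1). Try each row:
  row 0: fits
  row 1: fits
  row 2: fits
  row 3: blocked -> lock at row 2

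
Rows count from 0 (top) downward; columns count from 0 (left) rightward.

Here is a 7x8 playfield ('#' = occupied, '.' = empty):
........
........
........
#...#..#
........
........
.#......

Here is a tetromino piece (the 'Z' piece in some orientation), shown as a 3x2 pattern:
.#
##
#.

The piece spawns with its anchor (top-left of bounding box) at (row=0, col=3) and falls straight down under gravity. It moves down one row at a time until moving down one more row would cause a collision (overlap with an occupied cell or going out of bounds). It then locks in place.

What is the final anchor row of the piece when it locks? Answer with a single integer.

Answer: 1

Derivation:
Spawn at (row=0, col=3). Try each row:
  row 0: fits
  row 1: fits
  row 2: blocked -> lock at row 1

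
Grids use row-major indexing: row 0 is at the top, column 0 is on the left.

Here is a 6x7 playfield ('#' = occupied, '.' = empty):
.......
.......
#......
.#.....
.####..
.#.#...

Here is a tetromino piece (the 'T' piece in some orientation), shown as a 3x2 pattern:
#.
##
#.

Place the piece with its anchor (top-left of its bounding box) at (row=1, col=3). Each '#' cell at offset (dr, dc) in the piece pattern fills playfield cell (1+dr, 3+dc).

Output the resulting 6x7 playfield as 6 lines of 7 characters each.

Answer: .......
...#...
#..##..
.#.#...
.####..
.#.#...

Derivation:
Fill (1+0,3+0) = (1,3)
Fill (1+1,3+0) = (2,3)
Fill (1+1,3+1) = (2,4)
Fill (1+2,3+0) = (3,3)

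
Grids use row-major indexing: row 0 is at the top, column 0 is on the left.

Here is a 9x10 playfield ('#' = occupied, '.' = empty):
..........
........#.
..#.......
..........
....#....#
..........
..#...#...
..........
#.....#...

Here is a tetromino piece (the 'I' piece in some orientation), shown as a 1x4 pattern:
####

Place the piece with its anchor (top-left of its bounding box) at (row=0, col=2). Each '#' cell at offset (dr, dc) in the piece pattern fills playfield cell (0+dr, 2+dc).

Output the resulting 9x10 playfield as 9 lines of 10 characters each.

Fill (0+0,2+0) = (0,2)
Fill (0+0,2+1) = (0,3)
Fill (0+0,2+2) = (0,4)
Fill (0+0,2+3) = (0,5)

Answer: ..####....
........#.
..#.......
..........
....#....#
..........
..#...#...
..........
#.....#...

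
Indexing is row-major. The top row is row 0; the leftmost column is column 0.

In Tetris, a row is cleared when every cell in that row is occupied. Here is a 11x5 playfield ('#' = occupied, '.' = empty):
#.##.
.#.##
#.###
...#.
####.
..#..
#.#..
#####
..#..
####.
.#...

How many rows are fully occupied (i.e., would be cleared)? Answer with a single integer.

Check each row:
  row 0: 2 empty cells -> not full
  row 1: 2 empty cells -> not full
  row 2: 1 empty cell -> not full
  row 3: 4 empty cells -> not full
  row 4: 1 empty cell -> not full
  row 5: 4 empty cells -> not full
  row 6: 3 empty cells -> not full
  row 7: 0 empty cells -> FULL (clear)
  row 8: 4 empty cells -> not full
  row 9: 1 empty cell -> not full
  row 10: 4 empty cells -> not full
Total rows cleared: 1

Answer: 1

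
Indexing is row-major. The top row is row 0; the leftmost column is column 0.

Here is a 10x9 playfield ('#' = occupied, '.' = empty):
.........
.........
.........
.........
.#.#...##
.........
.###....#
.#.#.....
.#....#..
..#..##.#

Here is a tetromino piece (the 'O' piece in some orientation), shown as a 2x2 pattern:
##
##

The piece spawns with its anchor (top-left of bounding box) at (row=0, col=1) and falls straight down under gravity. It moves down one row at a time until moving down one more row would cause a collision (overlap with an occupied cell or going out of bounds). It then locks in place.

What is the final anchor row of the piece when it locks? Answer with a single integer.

Answer: 2

Derivation:
Spawn at (row=0, col=1). Try each row:
  row 0: fits
  row 1: fits
  row 2: fits
  row 3: blocked -> lock at row 2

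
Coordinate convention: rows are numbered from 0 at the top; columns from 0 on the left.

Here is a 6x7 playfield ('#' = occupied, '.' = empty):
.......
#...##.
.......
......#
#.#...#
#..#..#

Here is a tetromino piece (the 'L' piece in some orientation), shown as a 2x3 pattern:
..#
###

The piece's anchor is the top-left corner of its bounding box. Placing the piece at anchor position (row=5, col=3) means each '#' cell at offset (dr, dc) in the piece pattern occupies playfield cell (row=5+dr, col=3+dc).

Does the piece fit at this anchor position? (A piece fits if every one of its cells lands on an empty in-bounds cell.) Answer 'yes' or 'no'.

Answer: no

Derivation:
Check each piece cell at anchor (5, 3):
  offset (0,2) -> (5,5): empty -> OK
  offset (1,0) -> (6,3): out of bounds -> FAIL
  offset (1,1) -> (6,4): out of bounds -> FAIL
  offset (1,2) -> (6,5): out of bounds -> FAIL
All cells valid: no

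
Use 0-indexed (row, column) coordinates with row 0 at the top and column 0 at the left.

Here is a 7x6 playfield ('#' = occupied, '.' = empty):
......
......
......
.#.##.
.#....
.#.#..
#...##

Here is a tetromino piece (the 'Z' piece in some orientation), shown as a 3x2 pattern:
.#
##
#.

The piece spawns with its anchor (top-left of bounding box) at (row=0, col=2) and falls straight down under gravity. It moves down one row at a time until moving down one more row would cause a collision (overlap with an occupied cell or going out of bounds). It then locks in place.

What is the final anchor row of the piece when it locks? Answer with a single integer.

Spawn at (row=0, col=2). Try each row:
  row 0: fits
  row 1: fits
  row 2: blocked -> lock at row 1

Answer: 1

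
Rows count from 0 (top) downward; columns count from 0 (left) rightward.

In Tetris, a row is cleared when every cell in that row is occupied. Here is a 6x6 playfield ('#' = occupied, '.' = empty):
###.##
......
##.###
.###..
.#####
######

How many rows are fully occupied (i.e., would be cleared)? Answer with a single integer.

Answer: 1

Derivation:
Check each row:
  row 0: 1 empty cell -> not full
  row 1: 6 empty cells -> not full
  row 2: 1 empty cell -> not full
  row 3: 3 empty cells -> not full
  row 4: 1 empty cell -> not full
  row 5: 0 empty cells -> FULL (clear)
Total rows cleared: 1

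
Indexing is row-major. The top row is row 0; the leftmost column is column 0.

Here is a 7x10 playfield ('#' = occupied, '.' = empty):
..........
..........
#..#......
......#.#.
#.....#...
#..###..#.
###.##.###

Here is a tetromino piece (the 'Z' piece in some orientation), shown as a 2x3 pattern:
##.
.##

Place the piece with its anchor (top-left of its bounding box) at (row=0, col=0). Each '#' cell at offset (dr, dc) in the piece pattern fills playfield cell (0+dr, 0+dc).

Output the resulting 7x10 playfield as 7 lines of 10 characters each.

Fill (0+0,0+0) = (0,0)
Fill (0+0,0+1) = (0,1)
Fill (0+1,0+1) = (1,1)
Fill (0+1,0+2) = (1,2)

Answer: ##........
.##.......
#..#......
......#.#.
#.....#...
#..###..#.
###.##.###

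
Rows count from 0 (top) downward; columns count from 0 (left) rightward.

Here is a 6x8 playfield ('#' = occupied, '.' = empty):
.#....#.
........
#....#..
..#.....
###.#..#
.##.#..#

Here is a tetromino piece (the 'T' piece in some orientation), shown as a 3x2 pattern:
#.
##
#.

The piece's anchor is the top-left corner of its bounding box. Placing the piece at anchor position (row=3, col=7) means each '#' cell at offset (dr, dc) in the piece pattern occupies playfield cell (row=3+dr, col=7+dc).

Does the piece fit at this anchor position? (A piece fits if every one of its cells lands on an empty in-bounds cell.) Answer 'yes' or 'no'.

Check each piece cell at anchor (3, 7):
  offset (0,0) -> (3,7): empty -> OK
  offset (1,0) -> (4,7): occupied ('#') -> FAIL
  offset (1,1) -> (4,8): out of bounds -> FAIL
  offset (2,0) -> (5,7): occupied ('#') -> FAIL
All cells valid: no

Answer: no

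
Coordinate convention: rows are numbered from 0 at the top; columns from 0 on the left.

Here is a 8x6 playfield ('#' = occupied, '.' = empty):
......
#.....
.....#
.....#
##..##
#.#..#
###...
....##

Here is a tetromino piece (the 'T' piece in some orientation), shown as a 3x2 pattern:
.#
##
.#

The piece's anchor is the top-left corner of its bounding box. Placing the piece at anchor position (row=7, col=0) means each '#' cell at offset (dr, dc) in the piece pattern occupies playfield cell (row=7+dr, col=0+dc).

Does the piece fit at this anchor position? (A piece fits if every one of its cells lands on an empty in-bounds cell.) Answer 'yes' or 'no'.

Answer: no

Derivation:
Check each piece cell at anchor (7, 0):
  offset (0,1) -> (7,1): empty -> OK
  offset (1,0) -> (8,0): out of bounds -> FAIL
  offset (1,1) -> (8,1): out of bounds -> FAIL
  offset (2,1) -> (9,1): out of bounds -> FAIL
All cells valid: no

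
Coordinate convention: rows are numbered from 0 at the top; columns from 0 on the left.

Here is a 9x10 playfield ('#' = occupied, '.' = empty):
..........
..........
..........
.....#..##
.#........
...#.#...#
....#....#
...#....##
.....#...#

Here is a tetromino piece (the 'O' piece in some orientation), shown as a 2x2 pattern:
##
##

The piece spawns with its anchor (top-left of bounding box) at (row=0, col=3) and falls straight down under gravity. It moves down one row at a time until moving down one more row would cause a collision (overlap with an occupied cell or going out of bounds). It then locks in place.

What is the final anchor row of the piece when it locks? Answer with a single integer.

Answer: 3

Derivation:
Spawn at (row=0, col=3). Try each row:
  row 0: fits
  row 1: fits
  row 2: fits
  row 3: fits
  row 4: blocked -> lock at row 3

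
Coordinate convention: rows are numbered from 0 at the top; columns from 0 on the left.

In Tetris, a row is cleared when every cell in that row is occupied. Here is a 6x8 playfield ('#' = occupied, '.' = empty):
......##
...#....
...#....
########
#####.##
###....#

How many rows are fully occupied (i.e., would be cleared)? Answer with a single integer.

Check each row:
  row 0: 6 empty cells -> not full
  row 1: 7 empty cells -> not full
  row 2: 7 empty cells -> not full
  row 3: 0 empty cells -> FULL (clear)
  row 4: 1 empty cell -> not full
  row 5: 4 empty cells -> not full
Total rows cleared: 1

Answer: 1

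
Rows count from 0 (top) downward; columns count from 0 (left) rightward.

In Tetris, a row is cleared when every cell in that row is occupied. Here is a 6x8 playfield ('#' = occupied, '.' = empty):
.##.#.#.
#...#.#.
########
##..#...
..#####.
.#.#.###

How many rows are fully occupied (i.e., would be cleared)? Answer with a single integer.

Answer: 1

Derivation:
Check each row:
  row 0: 4 empty cells -> not full
  row 1: 5 empty cells -> not full
  row 2: 0 empty cells -> FULL (clear)
  row 3: 5 empty cells -> not full
  row 4: 3 empty cells -> not full
  row 5: 3 empty cells -> not full
Total rows cleared: 1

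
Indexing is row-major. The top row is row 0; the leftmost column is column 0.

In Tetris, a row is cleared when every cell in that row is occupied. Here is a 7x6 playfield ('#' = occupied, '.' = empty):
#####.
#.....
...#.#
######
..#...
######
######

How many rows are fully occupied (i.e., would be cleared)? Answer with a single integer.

Answer: 3

Derivation:
Check each row:
  row 0: 1 empty cell -> not full
  row 1: 5 empty cells -> not full
  row 2: 4 empty cells -> not full
  row 3: 0 empty cells -> FULL (clear)
  row 4: 5 empty cells -> not full
  row 5: 0 empty cells -> FULL (clear)
  row 6: 0 empty cells -> FULL (clear)
Total rows cleared: 3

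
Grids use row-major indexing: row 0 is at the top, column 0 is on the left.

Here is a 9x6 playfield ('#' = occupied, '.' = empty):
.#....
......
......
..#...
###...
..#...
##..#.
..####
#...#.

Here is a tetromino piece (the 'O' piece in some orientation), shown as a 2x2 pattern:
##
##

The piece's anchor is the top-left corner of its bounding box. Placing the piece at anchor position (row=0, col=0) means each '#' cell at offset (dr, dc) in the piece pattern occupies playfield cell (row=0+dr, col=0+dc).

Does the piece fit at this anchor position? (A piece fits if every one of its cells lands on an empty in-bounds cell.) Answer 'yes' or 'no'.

Answer: no

Derivation:
Check each piece cell at anchor (0, 0):
  offset (0,0) -> (0,0): empty -> OK
  offset (0,1) -> (0,1): occupied ('#') -> FAIL
  offset (1,0) -> (1,0): empty -> OK
  offset (1,1) -> (1,1): empty -> OK
All cells valid: no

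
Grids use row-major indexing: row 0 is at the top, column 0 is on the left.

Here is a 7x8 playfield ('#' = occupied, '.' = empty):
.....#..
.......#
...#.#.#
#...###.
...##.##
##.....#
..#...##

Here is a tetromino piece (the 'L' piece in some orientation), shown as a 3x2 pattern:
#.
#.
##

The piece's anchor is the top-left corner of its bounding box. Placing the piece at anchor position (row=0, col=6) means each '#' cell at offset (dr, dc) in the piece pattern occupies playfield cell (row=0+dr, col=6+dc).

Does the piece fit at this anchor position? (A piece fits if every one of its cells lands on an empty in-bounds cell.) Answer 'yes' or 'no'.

Check each piece cell at anchor (0, 6):
  offset (0,0) -> (0,6): empty -> OK
  offset (1,0) -> (1,6): empty -> OK
  offset (2,0) -> (2,6): empty -> OK
  offset (2,1) -> (2,7): occupied ('#') -> FAIL
All cells valid: no

Answer: no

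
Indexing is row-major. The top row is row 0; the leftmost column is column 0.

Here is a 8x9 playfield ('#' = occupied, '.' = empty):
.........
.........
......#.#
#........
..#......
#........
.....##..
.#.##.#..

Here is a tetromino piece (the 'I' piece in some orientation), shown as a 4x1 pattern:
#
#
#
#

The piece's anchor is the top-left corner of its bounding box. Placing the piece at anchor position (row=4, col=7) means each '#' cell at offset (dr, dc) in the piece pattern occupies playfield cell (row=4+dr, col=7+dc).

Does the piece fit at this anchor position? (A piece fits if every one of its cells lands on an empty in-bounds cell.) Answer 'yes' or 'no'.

Answer: yes

Derivation:
Check each piece cell at anchor (4, 7):
  offset (0,0) -> (4,7): empty -> OK
  offset (1,0) -> (5,7): empty -> OK
  offset (2,0) -> (6,7): empty -> OK
  offset (3,0) -> (7,7): empty -> OK
All cells valid: yes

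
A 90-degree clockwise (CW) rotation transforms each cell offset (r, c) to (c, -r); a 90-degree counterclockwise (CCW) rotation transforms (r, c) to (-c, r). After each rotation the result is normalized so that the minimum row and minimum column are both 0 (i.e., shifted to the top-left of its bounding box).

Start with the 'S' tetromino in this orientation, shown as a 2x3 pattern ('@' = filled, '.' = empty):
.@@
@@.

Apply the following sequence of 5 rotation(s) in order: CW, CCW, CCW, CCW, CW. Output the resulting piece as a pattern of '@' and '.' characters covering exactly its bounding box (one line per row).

Answer: @.
@@
.@

Derivation:
Start:
.@@
@@.
After rotation 1 (CW):
@.
@@
.@
After rotation 2 (CCW):
.@@
@@.
After rotation 3 (CCW):
@.
@@
.@
After rotation 4 (CCW):
.@@
@@.
After rotation 5 (CW):
@.
@@
.@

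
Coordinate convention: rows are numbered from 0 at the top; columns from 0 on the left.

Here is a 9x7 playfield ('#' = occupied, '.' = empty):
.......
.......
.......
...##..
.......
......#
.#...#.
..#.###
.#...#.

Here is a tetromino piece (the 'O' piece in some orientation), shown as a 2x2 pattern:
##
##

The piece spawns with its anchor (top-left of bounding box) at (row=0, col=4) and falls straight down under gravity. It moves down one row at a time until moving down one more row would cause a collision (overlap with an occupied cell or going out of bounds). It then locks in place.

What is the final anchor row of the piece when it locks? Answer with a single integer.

Spawn at (row=0, col=4). Try each row:
  row 0: fits
  row 1: fits
  row 2: blocked -> lock at row 1

Answer: 1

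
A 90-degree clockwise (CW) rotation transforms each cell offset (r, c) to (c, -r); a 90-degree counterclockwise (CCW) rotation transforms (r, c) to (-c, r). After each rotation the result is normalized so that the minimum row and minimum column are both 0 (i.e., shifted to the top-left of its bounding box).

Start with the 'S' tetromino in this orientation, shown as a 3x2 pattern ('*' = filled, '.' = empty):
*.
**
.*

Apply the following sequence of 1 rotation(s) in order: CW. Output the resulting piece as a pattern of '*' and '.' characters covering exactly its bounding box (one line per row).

Answer: .**
**.

Derivation:
Start:
*.
**
.*
After rotation 1 (CW):
.**
**.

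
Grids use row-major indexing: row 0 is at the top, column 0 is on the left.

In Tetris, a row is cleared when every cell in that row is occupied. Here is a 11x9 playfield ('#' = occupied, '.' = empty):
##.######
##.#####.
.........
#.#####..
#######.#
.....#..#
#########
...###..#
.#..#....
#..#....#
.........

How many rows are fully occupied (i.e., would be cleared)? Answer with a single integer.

Check each row:
  row 0: 1 empty cell -> not full
  row 1: 2 empty cells -> not full
  row 2: 9 empty cells -> not full
  row 3: 3 empty cells -> not full
  row 4: 1 empty cell -> not full
  row 5: 7 empty cells -> not full
  row 6: 0 empty cells -> FULL (clear)
  row 7: 5 empty cells -> not full
  row 8: 7 empty cells -> not full
  row 9: 6 empty cells -> not full
  row 10: 9 empty cells -> not full
Total rows cleared: 1

Answer: 1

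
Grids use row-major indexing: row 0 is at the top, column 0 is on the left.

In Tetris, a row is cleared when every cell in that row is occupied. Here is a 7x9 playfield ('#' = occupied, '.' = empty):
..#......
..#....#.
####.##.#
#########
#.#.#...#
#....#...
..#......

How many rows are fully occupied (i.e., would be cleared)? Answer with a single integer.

Check each row:
  row 0: 8 empty cells -> not full
  row 1: 7 empty cells -> not full
  row 2: 2 empty cells -> not full
  row 3: 0 empty cells -> FULL (clear)
  row 4: 5 empty cells -> not full
  row 5: 7 empty cells -> not full
  row 6: 8 empty cells -> not full
Total rows cleared: 1

Answer: 1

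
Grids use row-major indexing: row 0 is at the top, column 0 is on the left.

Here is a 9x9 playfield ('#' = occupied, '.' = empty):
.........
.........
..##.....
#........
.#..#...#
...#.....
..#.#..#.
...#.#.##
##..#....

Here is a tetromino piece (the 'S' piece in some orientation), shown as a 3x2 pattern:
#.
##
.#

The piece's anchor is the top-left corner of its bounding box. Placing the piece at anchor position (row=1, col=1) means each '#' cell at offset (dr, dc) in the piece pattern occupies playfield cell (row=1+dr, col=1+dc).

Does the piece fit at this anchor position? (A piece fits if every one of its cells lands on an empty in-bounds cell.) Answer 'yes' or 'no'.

Check each piece cell at anchor (1, 1):
  offset (0,0) -> (1,1): empty -> OK
  offset (1,0) -> (2,1): empty -> OK
  offset (1,1) -> (2,2): occupied ('#') -> FAIL
  offset (2,1) -> (3,2): empty -> OK
All cells valid: no

Answer: no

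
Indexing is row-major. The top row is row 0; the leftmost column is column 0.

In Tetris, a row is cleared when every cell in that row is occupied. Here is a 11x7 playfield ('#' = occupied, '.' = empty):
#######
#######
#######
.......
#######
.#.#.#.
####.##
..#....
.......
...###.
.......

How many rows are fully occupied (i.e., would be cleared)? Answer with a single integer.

Check each row:
  row 0: 0 empty cells -> FULL (clear)
  row 1: 0 empty cells -> FULL (clear)
  row 2: 0 empty cells -> FULL (clear)
  row 3: 7 empty cells -> not full
  row 4: 0 empty cells -> FULL (clear)
  row 5: 4 empty cells -> not full
  row 6: 1 empty cell -> not full
  row 7: 6 empty cells -> not full
  row 8: 7 empty cells -> not full
  row 9: 4 empty cells -> not full
  row 10: 7 empty cells -> not full
Total rows cleared: 4

Answer: 4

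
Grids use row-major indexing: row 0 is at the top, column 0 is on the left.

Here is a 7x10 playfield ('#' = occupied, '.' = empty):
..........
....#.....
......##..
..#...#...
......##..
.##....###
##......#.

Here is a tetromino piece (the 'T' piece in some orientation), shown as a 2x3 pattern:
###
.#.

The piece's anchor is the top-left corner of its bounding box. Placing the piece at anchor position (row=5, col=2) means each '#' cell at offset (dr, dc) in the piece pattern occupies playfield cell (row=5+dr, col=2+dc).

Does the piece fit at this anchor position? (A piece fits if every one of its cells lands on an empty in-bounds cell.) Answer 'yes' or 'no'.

Check each piece cell at anchor (5, 2):
  offset (0,0) -> (5,2): occupied ('#') -> FAIL
  offset (0,1) -> (5,3): empty -> OK
  offset (0,2) -> (5,4): empty -> OK
  offset (1,1) -> (6,3): empty -> OK
All cells valid: no

Answer: no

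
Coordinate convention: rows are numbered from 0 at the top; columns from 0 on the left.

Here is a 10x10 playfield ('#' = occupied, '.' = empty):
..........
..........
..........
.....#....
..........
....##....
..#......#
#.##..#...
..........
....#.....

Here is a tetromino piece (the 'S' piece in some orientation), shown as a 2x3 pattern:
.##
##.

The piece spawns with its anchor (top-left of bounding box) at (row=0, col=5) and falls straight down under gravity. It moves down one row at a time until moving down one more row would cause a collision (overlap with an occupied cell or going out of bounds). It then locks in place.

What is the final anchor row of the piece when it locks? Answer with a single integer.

Spawn at (row=0, col=5). Try each row:
  row 0: fits
  row 1: fits
  row 2: blocked -> lock at row 1

Answer: 1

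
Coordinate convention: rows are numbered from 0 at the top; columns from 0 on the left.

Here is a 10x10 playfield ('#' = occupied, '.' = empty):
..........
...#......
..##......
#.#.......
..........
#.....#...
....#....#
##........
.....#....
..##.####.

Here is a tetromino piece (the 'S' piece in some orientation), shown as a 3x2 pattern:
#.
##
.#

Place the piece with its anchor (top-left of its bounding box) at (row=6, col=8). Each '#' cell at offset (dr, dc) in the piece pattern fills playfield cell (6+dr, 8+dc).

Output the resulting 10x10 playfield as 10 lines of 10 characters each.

Answer: ..........
...#......
..##......
#.#.......
..........
#.....#...
....#...##
##......##
.....#...#
..##.####.

Derivation:
Fill (6+0,8+0) = (6,8)
Fill (6+1,8+0) = (7,8)
Fill (6+1,8+1) = (7,9)
Fill (6+2,8+1) = (8,9)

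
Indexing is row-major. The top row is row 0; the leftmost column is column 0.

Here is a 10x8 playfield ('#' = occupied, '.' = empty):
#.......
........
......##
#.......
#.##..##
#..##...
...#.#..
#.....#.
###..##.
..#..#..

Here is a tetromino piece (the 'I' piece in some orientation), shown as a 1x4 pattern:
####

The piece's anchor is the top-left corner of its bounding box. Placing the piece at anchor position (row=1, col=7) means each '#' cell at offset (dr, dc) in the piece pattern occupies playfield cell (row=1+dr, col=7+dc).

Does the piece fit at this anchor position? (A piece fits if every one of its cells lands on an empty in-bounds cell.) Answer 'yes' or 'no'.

Answer: no

Derivation:
Check each piece cell at anchor (1, 7):
  offset (0,0) -> (1,7): empty -> OK
  offset (0,1) -> (1,8): out of bounds -> FAIL
  offset (0,2) -> (1,9): out of bounds -> FAIL
  offset (0,3) -> (1,10): out of bounds -> FAIL
All cells valid: no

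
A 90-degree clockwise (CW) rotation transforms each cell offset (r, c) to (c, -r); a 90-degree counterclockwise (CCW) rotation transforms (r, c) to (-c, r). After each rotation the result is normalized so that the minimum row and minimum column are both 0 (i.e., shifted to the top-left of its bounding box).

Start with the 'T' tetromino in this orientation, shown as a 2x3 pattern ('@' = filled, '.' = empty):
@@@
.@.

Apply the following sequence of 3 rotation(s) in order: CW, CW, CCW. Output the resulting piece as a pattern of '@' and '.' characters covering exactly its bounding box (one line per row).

Start:
@@@
.@.
After rotation 1 (CW):
.@
@@
.@
After rotation 2 (CW):
.@.
@@@
After rotation 3 (CCW):
.@
@@
.@

Answer: .@
@@
.@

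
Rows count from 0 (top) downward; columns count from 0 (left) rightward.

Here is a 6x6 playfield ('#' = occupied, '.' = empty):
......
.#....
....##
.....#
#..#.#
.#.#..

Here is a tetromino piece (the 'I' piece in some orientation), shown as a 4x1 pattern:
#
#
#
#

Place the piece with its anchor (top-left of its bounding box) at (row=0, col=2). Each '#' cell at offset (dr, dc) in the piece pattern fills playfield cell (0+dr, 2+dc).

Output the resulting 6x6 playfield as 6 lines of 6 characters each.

Fill (0+0,2+0) = (0,2)
Fill (0+1,2+0) = (1,2)
Fill (0+2,2+0) = (2,2)
Fill (0+3,2+0) = (3,2)

Answer: ..#...
.##...
..#.##
..#..#
#..#.#
.#.#..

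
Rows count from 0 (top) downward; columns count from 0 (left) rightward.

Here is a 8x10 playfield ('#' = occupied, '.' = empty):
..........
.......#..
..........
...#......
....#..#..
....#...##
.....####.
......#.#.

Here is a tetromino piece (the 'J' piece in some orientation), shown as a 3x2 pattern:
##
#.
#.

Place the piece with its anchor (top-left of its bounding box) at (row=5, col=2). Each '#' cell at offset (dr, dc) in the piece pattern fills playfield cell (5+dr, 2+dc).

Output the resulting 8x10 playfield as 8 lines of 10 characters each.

Answer: ..........
.......#..
..........
...#......
....#..#..
..###...##
..#..####.
..#...#.#.

Derivation:
Fill (5+0,2+0) = (5,2)
Fill (5+0,2+1) = (5,3)
Fill (5+1,2+0) = (6,2)
Fill (5+2,2+0) = (7,2)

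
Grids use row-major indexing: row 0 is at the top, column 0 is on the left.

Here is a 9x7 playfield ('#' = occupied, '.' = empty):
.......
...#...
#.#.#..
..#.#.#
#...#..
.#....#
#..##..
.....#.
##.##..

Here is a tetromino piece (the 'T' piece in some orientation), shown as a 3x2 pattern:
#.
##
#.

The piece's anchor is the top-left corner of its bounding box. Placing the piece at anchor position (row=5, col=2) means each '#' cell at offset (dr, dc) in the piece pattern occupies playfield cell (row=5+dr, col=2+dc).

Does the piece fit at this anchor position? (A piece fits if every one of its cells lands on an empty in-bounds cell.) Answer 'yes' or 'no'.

Answer: no

Derivation:
Check each piece cell at anchor (5, 2):
  offset (0,0) -> (5,2): empty -> OK
  offset (1,0) -> (6,2): empty -> OK
  offset (1,1) -> (6,3): occupied ('#') -> FAIL
  offset (2,0) -> (7,2): empty -> OK
All cells valid: no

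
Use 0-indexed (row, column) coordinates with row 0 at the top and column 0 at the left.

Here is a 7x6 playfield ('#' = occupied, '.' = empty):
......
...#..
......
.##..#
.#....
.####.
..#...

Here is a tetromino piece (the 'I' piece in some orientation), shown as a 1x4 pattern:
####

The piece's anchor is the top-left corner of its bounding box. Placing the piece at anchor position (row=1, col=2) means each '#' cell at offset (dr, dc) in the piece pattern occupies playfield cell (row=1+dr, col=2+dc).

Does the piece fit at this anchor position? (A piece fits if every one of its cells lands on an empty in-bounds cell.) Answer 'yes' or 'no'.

Answer: no

Derivation:
Check each piece cell at anchor (1, 2):
  offset (0,0) -> (1,2): empty -> OK
  offset (0,1) -> (1,3): occupied ('#') -> FAIL
  offset (0,2) -> (1,4): empty -> OK
  offset (0,3) -> (1,5): empty -> OK
All cells valid: no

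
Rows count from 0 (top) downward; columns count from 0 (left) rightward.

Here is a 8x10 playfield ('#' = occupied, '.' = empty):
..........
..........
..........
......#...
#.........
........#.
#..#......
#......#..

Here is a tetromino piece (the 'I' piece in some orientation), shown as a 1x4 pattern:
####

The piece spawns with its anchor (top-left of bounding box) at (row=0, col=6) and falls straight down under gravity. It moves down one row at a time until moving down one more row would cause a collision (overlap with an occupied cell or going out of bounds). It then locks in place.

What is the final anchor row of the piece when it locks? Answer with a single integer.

Spawn at (row=0, col=6). Try each row:
  row 0: fits
  row 1: fits
  row 2: fits
  row 3: blocked -> lock at row 2

Answer: 2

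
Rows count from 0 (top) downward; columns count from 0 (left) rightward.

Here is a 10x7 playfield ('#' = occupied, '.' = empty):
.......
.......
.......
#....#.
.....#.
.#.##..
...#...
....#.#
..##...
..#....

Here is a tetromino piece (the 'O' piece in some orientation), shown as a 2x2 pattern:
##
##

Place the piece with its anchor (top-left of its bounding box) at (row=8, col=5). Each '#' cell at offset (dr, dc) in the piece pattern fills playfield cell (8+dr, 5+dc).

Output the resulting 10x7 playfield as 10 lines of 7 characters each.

Fill (8+0,5+0) = (8,5)
Fill (8+0,5+1) = (8,6)
Fill (8+1,5+0) = (9,5)
Fill (8+1,5+1) = (9,6)

Answer: .......
.......
.......
#....#.
.....#.
.#.##..
...#...
....#.#
..##.##
..#..##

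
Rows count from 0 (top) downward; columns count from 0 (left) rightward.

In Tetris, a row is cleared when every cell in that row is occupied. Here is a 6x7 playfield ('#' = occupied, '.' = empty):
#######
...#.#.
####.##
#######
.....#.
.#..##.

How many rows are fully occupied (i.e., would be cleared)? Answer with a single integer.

Check each row:
  row 0: 0 empty cells -> FULL (clear)
  row 1: 5 empty cells -> not full
  row 2: 1 empty cell -> not full
  row 3: 0 empty cells -> FULL (clear)
  row 4: 6 empty cells -> not full
  row 5: 4 empty cells -> not full
Total rows cleared: 2

Answer: 2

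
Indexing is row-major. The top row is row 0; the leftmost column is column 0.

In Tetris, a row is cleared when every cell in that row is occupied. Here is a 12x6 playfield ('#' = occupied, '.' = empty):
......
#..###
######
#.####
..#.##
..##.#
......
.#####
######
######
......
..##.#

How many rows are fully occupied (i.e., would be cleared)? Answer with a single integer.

Check each row:
  row 0: 6 empty cells -> not full
  row 1: 2 empty cells -> not full
  row 2: 0 empty cells -> FULL (clear)
  row 3: 1 empty cell -> not full
  row 4: 3 empty cells -> not full
  row 5: 3 empty cells -> not full
  row 6: 6 empty cells -> not full
  row 7: 1 empty cell -> not full
  row 8: 0 empty cells -> FULL (clear)
  row 9: 0 empty cells -> FULL (clear)
  row 10: 6 empty cells -> not full
  row 11: 3 empty cells -> not full
Total rows cleared: 3

Answer: 3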